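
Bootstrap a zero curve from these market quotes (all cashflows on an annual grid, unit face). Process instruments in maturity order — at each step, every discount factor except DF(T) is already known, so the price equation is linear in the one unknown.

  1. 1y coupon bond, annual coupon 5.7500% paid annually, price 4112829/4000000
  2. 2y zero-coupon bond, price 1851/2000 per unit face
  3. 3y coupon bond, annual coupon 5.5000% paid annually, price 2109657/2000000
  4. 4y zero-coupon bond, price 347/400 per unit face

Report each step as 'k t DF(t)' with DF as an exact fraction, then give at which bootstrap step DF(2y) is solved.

step 1 [1y] bond c/1=23/400: DF=(4112829/4000000 − 23/400·(0))/(1+23/400) = 9723/10000 ≈ 0.972300
step 2 [2y] zero: DF = P = 1851/2000 ≈ 0.925500
step 3 [3y] bond c/1=11/200: DF=(2109657/2000000 − 11/200·(0.972300+0.925500))/(1+11/200) = 9009/10000 ≈ 0.900900
step 4 [4y] zero: DF = P = 347/400 ≈ 0.867500

1 1 9723/10000
2 2 1851/2000
3 3 9009/10000
4 4 347/400
DF(2y) is solved at step 2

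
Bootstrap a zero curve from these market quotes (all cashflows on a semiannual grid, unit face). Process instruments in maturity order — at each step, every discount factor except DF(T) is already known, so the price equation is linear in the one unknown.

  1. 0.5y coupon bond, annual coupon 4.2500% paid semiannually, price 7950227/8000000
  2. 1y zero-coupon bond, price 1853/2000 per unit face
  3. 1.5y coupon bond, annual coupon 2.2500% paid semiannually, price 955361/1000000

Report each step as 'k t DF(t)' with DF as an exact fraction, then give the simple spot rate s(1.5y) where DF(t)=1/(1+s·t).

1 1/2 9731/10000
2 1 1853/2000
3 3/2 2309/2500
s(1.5y) = (1/(2309/2500) − 1)/(3/2) = 382/6927 ≈ 5.5147%

step 1 [0.5y] bond c/2=17/800: DF=(7950227/8000000 − 17/800·(0))/(1+17/800) = 9731/10000 ≈ 0.973100
step 2 [1y] zero: DF = P = 1853/2000 ≈ 0.926500
step 3 [1.5y] bond c/2=9/800: DF=(955361/1000000 − 9/800·(0.973100+0.926500))/(1+9/800) = 2309/2500 ≈ 0.923600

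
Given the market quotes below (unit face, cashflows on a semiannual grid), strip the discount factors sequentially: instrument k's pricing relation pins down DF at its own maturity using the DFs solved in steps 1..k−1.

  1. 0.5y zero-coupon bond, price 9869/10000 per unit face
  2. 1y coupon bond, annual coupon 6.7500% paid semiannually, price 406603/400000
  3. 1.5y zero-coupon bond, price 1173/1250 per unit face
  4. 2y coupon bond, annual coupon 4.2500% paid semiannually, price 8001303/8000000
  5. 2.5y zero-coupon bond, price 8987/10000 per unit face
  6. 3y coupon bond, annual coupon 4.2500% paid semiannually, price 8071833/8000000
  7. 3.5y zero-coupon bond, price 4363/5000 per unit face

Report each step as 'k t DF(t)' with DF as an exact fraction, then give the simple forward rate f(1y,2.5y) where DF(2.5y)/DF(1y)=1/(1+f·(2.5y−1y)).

1 1/2 9869/10000
2 1 9511/10000
3 3/2 1173/1250
4 2 1839/2000
5 5/2 8987/10000
6 3 8903/10000
7 7/2 4363/5000
f(1y,2.5y) = ((9511/10000)/(8987/10000) − 1)/(3/2) = 1048/26961 ≈ 3.8871%

step 1 [0.5y] zero: DF = P = 9869/10000 ≈ 0.986900
step 2 [1y] bond c/2=27/800: DF=(406603/400000 − 27/800·(0.986900))/(1+27/800) = 9511/10000 ≈ 0.951100
step 3 [1.5y] zero: DF = P = 1173/1250 ≈ 0.938400
step 4 [2y] bond c/2=17/800: DF=(8001303/8000000 − 17/800·(0.986900+0.951100+0.938400))/(1+17/800) = 1839/2000 ≈ 0.919500
step 5 [2.5y] zero: DF = P = 8987/10000 ≈ 0.898700
step 6 [3y] bond c/2=17/800: DF=(8071833/8000000 − 17/800·(0.986900+0.951100+0.938400+0.919500+0.898700))/(1+17/800) = 8903/10000 ≈ 0.890300
step 7 [3.5y] zero: DF = P = 4363/5000 ≈ 0.872600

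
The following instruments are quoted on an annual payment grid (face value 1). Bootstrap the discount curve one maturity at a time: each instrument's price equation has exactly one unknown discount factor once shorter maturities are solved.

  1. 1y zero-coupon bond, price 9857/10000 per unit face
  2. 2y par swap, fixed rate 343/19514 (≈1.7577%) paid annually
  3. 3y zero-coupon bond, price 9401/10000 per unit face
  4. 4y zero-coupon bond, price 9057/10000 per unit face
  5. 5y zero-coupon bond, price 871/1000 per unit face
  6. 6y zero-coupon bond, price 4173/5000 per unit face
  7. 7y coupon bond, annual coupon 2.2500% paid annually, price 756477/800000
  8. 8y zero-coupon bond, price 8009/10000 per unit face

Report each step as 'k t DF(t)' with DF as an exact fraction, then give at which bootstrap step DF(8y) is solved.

step 1 [1y] zero: DF = P = 9857/10000 ≈ 0.985700
step 2 [2y] swap r/1=343/19514: DF=(1 − 343/19514·(0.985700))/(1+343/19514) = 9657/10000 ≈ 0.965700
step 3 [3y] zero: DF = P = 9401/10000 ≈ 0.940100
step 4 [4y] zero: DF = P = 9057/10000 ≈ 0.905700
step 5 [5y] zero: DF = P = 871/1000 ≈ 0.871000
step 6 [6y] zero: DF = P = 4173/5000 ≈ 0.834600
step 7 [7y] bond c/1=9/400: DF=(756477/800000 − 9/400·(0.985700+0.965700+0.940100+0.905700+0.871000+0.834600))/(1+9/400) = 8037/10000 ≈ 0.803700
step 8 [8y] zero: DF = P = 8009/10000 ≈ 0.800900

1 1 9857/10000
2 2 9657/10000
3 3 9401/10000
4 4 9057/10000
5 5 871/1000
6 6 4173/5000
7 7 8037/10000
8 8 8009/10000
DF(8y) is solved at step 8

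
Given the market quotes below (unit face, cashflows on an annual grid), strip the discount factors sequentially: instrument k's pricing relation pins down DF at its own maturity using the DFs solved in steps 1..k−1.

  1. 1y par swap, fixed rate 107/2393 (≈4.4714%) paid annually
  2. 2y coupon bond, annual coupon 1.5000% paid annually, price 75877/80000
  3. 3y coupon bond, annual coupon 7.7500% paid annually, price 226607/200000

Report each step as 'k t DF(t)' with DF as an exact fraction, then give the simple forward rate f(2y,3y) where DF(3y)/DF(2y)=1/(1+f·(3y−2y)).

1 1 2393/2500
2 2 9203/10000
3 3 1833/2000
f(2y,3y) = ((9203/10000)/(1833/2000) − 1)/(1) = 38/9165 ≈ 0.4146%

step 1 [1y] swap r/1=107/2393: DF=(1 − 107/2393·(0))/(1+107/2393) = 2393/2500 ≈ 0.957200
step 2 [2y] bond c/1=3/200: DF=(75877/80000 − 3/200·(0.957200))/(1+3/200) = 9203/10000 ≈ 0.920300
step 3 [3y] bond c/1=31/400: DF=(226607/200000 − 31/400·(0.957200+0.920300))/(1+31/400) = 1833/2000 ≈ 0.916500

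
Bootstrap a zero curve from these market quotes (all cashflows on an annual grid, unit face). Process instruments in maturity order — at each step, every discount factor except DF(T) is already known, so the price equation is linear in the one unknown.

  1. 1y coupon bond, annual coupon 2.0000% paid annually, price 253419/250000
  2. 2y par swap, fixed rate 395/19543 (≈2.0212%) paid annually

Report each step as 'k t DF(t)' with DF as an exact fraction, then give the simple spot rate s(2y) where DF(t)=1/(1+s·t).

1 1 4969/5000
2 2 1921/2000
s(2y) = (1/(1921/2000) − 1)/(2) = 79/3842 ≈ 2.0562%

step 1 [1y] bond c/1=1/50: DF=(253419/250000 − 1/50·(0))/(1+1/50) = 4969/5000 ≈ 0.993800
step 2 [2y] swap r/1=395/19543: DF=(1 − 395/19543·(0.993800))/(1+395/19543) = 1921/2000 ≈ 0.960500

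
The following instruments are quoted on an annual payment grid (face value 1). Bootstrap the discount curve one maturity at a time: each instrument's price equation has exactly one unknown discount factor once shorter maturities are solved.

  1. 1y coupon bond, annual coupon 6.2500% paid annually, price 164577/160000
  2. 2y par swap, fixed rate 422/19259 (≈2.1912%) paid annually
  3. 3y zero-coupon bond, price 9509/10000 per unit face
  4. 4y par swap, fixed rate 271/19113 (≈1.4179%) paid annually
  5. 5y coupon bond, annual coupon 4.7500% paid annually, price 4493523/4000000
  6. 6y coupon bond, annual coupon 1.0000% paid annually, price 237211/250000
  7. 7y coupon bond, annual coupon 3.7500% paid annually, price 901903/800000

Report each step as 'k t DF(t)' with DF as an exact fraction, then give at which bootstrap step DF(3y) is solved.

step 1 [1y] bond c/1=1/16: DF=(164577/160000 − 1/16·(0))/(1+1/16) = 9681/10000 ≈ 0.968100
step 2 [2y] swap r/1=422/19259: DF=(1 − 422/19259·(0.968100))/(1+422/19259) = 4789/5000 ≈ 0.957800
step 3 [3y] zero: DF = P = 9509/10000 ≈ 0.950900
step 4 [4y] swap r/1=271/19113: DF=(1 − 271/19113·(0.968100+0.957800+0.950900))/(1+271/19113) = 4729/5000 ≈ 0.945800
step 5 [5y] bond c/1=19/400: DF=(4493523/4000000 − 19/400·(0.968100+0.957800+0.950900+0.945800))/(1+19/400) = 8991/10000 ≈ 0.899100
step 6 [6y] bond c/1=1/100: DF=(237211/250000 − 1/100·(0.968100+0.957800+0.950900+0.945800+0.899100))/(1+1/100) = 8927/10000 ≈ 0.892700
step 7 [7y] bond c/1=3/80: DF=(901903/800000 − 3/80·(0.968100+0.957800+0.950900+0.945800+0.899100+0.892700))/(1+3/80) = 8837/10000 ≈ 0.883700

1 1 9681/10000
2 2 4789/5000
3 3 9509/10000
4 4 4729/5000
5 5 8991/10000
6 6 8927/10000
7 7 8837/10000
DF(3y) is solved at step 3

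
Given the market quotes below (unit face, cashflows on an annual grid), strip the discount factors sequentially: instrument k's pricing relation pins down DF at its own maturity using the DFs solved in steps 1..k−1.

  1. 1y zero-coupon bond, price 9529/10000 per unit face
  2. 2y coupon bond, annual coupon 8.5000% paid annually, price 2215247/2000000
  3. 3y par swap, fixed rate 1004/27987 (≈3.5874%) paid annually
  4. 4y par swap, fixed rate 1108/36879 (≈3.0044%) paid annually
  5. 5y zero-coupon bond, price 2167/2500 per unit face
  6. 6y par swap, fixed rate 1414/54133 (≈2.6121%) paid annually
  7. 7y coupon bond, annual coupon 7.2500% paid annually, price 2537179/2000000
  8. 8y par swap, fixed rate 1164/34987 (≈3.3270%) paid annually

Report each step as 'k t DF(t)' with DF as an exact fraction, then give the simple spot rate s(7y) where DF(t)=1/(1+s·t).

step 1 [1y] zero: DF = P = 9529/10000 ≈ 0.952900
step 2 [2y] bond c/1=17/200: DF=(2215247/2000000 − 17/200·(0.952900))/(1+17/200) = 4731/5000 ≈ 0.946200
step 3 [3y] swap r/1=1004/27987: DF=(1 − 1004/27987·(0.952900+0.946200))/(1+1004/27987) = 2249/2500 ≈ 0.899600
step 4 [4y] swap r/1=1108/36879: DF=(1 − 1108/36879·(0.952900+0.946200+0.899600))/(1+1108/36879) = 2223/2500 ≈ 0.889200
step 5 [5y] zero: DF = P = 2167/2500 ≈ 0.866800
step 6 [6y] swap r/1=1414/54133: DF=(1 − 1414/54133·(0.952900+0.946200+0.899600+0.889200+0.866800))/(1+1414/54133) = 4293/5000 ≈ 0.858600
step 7 [7y] bond c/1=29/400: DF=(2537179/2000000 − 29/400·(0.952900+0.946200+0.899600+0.889200+0.866800+0.858600))/(1+29/400) = 8169/10000 ≈ 0.816900
step 8 [8y] swap r/1=1164/34987: DF=(1 − 1164/34987·(0.952900+0.946200+0.899600+0.889200+0.866800+0.858600+0.816900))/(1+1164/34987) = 959/1250 ≈ 0.767200

1 1 9529/10000
2 2 4731/5000
3 3 2249/2500
4 4 2223/2500
5 5 2167/2500
6 6 4293/5000
7 7 8169/10000
8 8 959/1250
s(7y) = (1/(8169/10000) − 1)/(7) = 1831/57183 ≈ 3.2020%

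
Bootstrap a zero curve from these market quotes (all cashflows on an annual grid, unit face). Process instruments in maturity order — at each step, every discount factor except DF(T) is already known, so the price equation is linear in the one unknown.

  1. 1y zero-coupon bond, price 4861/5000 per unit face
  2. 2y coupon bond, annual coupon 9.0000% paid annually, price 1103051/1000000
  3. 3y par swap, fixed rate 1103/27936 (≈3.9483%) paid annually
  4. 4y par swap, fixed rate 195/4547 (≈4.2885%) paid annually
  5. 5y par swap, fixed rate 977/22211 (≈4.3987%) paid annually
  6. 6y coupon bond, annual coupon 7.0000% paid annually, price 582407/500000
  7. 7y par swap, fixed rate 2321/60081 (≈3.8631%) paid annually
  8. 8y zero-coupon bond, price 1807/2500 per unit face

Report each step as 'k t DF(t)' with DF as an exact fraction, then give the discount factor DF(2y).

1 1 4861/5000
2 2 9317/10000
3 3 8897/10000
4 4 211/250
5 5 4023/5000
6 6 399/500
7 7 7679/10000
8 8 1807/2500
DF(2y) = 9317/10000 ≈ 0.931700

step 1 [1y] zero: DF = P = 4861/5000 ≈ 0.972200
step 2 [2y] bond c/1=9/100: DF=(1103051/1000000 − 9/100·(0.972200))/(1+9/100) = 9317/10000 ≈ 0.931700
step 3 [3y] swap r/1=1103/27936: DF=(1 − 1103/27936·(0.972200+0.931700))/(1+1103/27936) = 8897/10000 ≈ 0.889700
step 4 [4y] swap r/1=195/4547: DF=(1 − 195/4547·(0.972200+0.931700+0.889700))/(1+195/4547) = 211/250 ≈ 0.844000
step 5 [5y] swap r/1=977/22211: DF=(1 − 977/22211·(0.972200+0.931700+0.889700+0.844000))/(1+977/22211) = 4023/5000 ≈ 0.804600
step 6 [6y] bond c/1=7/100: DF=(582407/500000 − 7/100·(0.972200+0.931700+0.889700+0.844000+0.804600))/(1+7/100) = 399/500 ≈ 0.798000
step 7 [7y] swap r/1=2321/60081: DF=(1 − 2321/60081·(0.972200+0.931700+0.889700+0.844000+0.804600+0.798000))/(1+2321/60081) = 7679/10000 ≈ 0.767900
step 8 [8y] zero: DF = P = 1807/2500 ≈ 0.722800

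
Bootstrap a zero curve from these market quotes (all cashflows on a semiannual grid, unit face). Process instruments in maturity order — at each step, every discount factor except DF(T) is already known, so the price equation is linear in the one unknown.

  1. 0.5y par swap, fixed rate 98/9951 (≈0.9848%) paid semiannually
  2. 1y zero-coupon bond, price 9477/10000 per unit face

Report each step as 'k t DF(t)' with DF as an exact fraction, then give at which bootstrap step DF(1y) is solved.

1 1/2 9951/10000
2 1 9477/10000
DF(1y) is solved at step 2

step 1 [0.5y] swap r/2=49/9951: DF=(1 − 49/9951·(0))/(1+49/9951) = 9951/10000 ≈ 0.995100
step 2 [1y] zero: DF = P = 9477/10000 ≈ 0.947700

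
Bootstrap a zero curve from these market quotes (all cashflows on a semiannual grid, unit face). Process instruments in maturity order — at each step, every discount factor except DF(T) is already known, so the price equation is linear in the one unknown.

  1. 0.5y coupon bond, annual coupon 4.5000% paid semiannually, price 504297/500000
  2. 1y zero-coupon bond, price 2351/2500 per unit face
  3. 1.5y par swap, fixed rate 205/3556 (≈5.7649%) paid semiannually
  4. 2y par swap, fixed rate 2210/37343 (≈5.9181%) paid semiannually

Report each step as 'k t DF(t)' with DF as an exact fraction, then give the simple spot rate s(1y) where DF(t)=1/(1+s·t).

1 1/2 1233/1250
2 1 2351/2500
3 3/2 459/500
4 2 1779/2000
s(1y) = (1/(2351/2500) − 1)/(1) = 149/2351 ≈ 6.3377%

step 1 [0.5y] bond c/2=9/400: DF=(504297/500000 − 9/400·(0))/(1+9/400) = 1233/1250 ≈ 0.986400
step 2 [1y] zero: DF = P = 2351/2500 ≈ 0.940400
step 3 [1.5y] swap r/2=205/7112: DF=(1 − 205/7112·(0.986400+0.940400))/(1+205/7112) = 459/500 ≈ 0.918000
step 4 [2y] swap r/2=1105/37343: DF=(1 − 1105/37343·(0.986400+0.940400+0.918000))/(1+1105/37343) = 1779/2000 ≈ 0.889500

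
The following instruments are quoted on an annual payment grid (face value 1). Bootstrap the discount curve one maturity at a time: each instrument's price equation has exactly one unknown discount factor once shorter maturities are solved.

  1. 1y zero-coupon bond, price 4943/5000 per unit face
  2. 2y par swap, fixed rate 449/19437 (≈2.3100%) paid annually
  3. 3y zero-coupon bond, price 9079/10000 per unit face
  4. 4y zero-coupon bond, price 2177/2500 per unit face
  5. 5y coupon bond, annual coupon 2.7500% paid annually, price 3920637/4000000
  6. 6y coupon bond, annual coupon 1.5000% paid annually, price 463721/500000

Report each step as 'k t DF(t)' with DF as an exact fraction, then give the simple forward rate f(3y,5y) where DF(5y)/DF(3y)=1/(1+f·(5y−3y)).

1 1 4943/5000
2 2 9551/10000
3 3 9079/10000
4 4 2177/2500
5 5 8543/10000
6 6 8461/10000
f(3y,5y) = ((9079/10000)/(8543/10000) − 1)/(2) = 268/8543 ≈ 3.1371%

step 1 [1y] zero: DF = P = 4943/5000 ≈ 0.988600
step 2 [2y] swap r/1=449/19437: DF=(1 − 449/19437·(0.988600))/(1+449/19437) = 9551/10000 ≈ 0.955100
step 3 [3y] zero: DF = P = 9079/10000 ≈ 0.907900
step 4 [4y] zero: DF = P = 2177/2500 ≈ 0.870800
step 5 [5y] bond c/1=11/400: DF=(3920637/4000000 − 11/400·(0.988600+0.955100+0.907900+0.870800))/(1+11/400) = 8543/10000 ≈ 0.854300
step 6 [6y] bond c/1=3/200: DF=(463721/500000 − 3/200·(0.988600+0.955100+0.907900+0.870800+0.854300))/(1+3/200) = 8461/10000 ≈ 0.846100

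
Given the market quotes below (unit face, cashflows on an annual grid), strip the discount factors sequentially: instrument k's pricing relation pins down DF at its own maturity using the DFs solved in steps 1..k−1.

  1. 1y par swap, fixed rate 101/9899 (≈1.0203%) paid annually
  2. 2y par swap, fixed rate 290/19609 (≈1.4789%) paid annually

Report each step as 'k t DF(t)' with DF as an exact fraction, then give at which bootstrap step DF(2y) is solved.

1 1 9899/10000
2 2 971/1000
DF(2y) is solved at step 2

step 1 [1y] swap r/1=101/9899: DF=(1 − 101/9899·(0))/(1+101/9899) = 9899/10000 ≈ 0.989900
step 2 [2y] swap r/1=290/19609: DF=(1 − 290/19609·(0.989900))/(1+290/19609) = 971/1000 ≈ 0.971000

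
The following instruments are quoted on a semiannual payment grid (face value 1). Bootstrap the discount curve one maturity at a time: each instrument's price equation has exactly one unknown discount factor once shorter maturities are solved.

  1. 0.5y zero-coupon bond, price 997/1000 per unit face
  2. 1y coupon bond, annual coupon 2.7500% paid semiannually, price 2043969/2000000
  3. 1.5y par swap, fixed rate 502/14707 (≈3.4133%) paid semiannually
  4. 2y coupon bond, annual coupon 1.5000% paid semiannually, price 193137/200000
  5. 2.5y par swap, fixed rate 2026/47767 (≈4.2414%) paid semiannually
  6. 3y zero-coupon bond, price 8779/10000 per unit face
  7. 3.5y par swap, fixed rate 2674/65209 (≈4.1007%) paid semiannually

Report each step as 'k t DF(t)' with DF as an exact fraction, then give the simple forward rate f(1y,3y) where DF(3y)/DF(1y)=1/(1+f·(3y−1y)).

1 1/2 997/1000
2 1 4973/5000
3 3/2 4749/5000
4 2 4683/5000
5 5/2 8987/10000
6 3 8779/10000
7 7/2 8663/10000
f(1y,3y) = ((4973/5000)/(8779/10000) − 1)/(2) = 1167/17558 ≈ 6.6465%

step 1 [0.5y] zero: DF = P = 997/1000 ≈ 0.997000
step 2 [1y] bond c/2=11/800: DF=(2043969/2000000 − 11/800·(0.997000))/(1+11/800) = 4973/5000 ≈ 0.994600
step 3 [1.5y] swap r/2=251/14707: DF=(1 − 251/14707·(0.997000+0.994600))/(1+251/14707) = 4749/5000 ≈ 0.949800
step 4 [2y] bond c/2=3/400: DF=(193137/200000 − 3/400·(0.997000+0.994600+0.949800))/(1+3/400) = 4683/5000 ≈ 0.936600
step 5 [2.5y] swap r/2=1013/47767: DF=(1 − 1013/47767·(0.997000+0.994600+0.949800+0.936600))/(1+1013/47767) = 8987/10000 ≈ 0.898700
step 6 [3y] zero: DF = P = 8779/10000 ≈ 0.877900
step 7 [3.5y] swap r/2=1337/65209: DF=(1 − 1337/65209·(0.997000+0.994600+0.949800+0.936600+0.898700+0.877900))/(1+1337/65209) = 8663/10000 ≈ 0.866300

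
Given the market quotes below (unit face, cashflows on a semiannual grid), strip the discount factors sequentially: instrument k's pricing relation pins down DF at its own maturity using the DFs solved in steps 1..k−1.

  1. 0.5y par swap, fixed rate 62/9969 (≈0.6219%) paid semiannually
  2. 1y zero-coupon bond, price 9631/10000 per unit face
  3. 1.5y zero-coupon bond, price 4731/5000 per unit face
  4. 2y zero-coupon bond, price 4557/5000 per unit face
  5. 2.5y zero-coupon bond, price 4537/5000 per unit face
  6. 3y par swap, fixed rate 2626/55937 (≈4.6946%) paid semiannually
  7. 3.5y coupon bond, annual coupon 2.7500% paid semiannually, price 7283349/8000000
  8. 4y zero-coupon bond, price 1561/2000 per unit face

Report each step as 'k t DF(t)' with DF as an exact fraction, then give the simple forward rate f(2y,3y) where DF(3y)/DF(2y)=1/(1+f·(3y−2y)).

step 1 [0.5y] swap r/2=31/9969: DF=(1 − 31/9969·(0))/(1+31/9969) = 9969/10000 ≈ 0.996900
step 2 [1y] zero: DF = P = 9631/10000 ≈ 0.963100
step 3 [1.5y] zero: DF = P = 4731/5000 ≈ 0.946200
step 4 [2y] zero: DF = P = 4557/5000 ≈ 0.911400
step 5 [2.5y] zero: DF = P = 4537/5000 ≈ 0.907400
step 6 [3y] swap r/2=1313/55937: DF=(1 − 1313/55937·(0.996900+0.963100+0.946200+0.911400+0.907400))/(1+1313/55937) = 8687/10000 ≈ 0.868700
step 7 [3.5y] bond c/2=11/800: DF=(7283349/8000000 − 11/800·(0.996900+0.963100+0.946200+0.911400+0.907400+0.868700))/(1+11/800) = 4111/5000 ≈ 0.822200
step 8 [4y] zero: DF = P = 1561/2000 ≈ 0.780500

1 1/2 9969/10000
2 1 9631/10000
3 3/2 4731/5000
4 2 4557/5000
5 5/2 4537/5000
6 3 8687/10000
7 7/2 4111/5000
8 4 1561/2000
f(2y,3y) = ((4557/5000)/(8687/10000) − 1)/(1) = 61/1241 ≈ 4.9154%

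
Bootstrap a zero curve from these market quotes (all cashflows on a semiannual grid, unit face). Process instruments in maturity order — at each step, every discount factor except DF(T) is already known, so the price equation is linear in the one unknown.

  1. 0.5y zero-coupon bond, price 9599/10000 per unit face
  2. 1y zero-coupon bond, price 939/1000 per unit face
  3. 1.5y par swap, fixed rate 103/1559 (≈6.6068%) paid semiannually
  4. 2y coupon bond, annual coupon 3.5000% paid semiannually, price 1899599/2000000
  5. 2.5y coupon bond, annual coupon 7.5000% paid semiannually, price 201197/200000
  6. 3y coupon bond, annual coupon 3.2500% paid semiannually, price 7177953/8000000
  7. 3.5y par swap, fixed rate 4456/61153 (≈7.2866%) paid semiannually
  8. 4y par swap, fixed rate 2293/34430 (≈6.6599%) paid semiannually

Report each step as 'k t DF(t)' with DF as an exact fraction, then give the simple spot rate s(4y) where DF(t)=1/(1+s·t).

1 1/2 9599/10000
2 1 939/1000
3 3/2 9073/10000
4 2 2213/2500
5 5/2 4181/5000
6 3 1621/2000
7 7/2 1943/2500
8 4 7707/10000
s(4y) = (1/(7707/10000) − 1)/(4) = 2293/30828 ≈ 7.4380%

step 1 [0.5y] zero: DF = P = 9599/10000 ≈ 0.959900
step 2 [1y] zero: DF = P = 939/1000 ≈ 0.939000
step 3 [1.5y] swap r/2=103/3118: DF=(1 − 103/3118·(0.959900+0.939000))/(1+103/3118) = 9073/10000 ≈ 0.907300
step 4 [2y] bond c/2=7/400: DF=(1899599/2000000 − 7/400·(0.959900+0.939000+0.907300))/(1+7/400) = 2213/2500 ≈ 0.885200
step 5 [2.5y] bond c/2=3/80: DF=(201197/200000 − 3/80·(0.959900+0.939000+0.907300+0.885200))/(1+3/80) = 4181/5000 ≈ 0.836200
step 6 [3y] bond c/2=13/800: DF=(7177953/8000000 − 13/800·(0.959900+0.939000+0.907300+0.885200+0.836200))/(1+13/800) = 1621/2000 ≈ 0.810500
step 7 [3.5y] swap r/2=2228/61153: DF=(1 − 2228/61153·(0.959900+0.939000+0.907300+0.885200+0.836200+0.810500))/(1+2228/61153) = 1943/2500 ≈ 0.777200
step 8 [4y] swap r/2=2293/68860: DF=(1 − 2293/68860·(0.959900+0.939000+0.907300+0.885200+0.836200+0.810500+0.777200))/(1+2293/68860) = 7707/10000 ≈ 0.770700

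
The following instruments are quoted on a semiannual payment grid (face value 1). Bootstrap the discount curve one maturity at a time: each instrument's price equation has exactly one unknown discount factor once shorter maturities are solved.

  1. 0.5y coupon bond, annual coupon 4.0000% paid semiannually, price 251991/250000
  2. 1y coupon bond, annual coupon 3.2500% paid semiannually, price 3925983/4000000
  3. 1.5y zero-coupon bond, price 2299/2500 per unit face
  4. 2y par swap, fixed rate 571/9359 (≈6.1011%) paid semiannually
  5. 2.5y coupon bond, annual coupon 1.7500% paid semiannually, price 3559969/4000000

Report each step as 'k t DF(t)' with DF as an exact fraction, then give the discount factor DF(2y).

1 1/2 4941/5000
2 1 19/20
3 3/2 2299/2500
4 2 4429/5000
5 5/2 4249/5000
DF(2y) = 4429/5000 ≈ 0.885800

step 1 [0.5y] bond c/2=1/50: DF=(251991/250000 − 1/50·(0))/(1+1/50) = 4941/5000 ≈ 0.988200
step 2 [1y] bond c/2=13/800: DF=(3925983/4000000 − 13/800·(0.988200))/(1+13/800) = 19/20 ≈ 0.950000
step 3 [1.5y] zero: DF = P = 2299/2500 ≈ 0.919600
step 4 [2y] swap r/2=571/18718: DF=(1 − 571/18718·(0.988200+0.950000+0.919600))/(1+571/18718) = 4429/5000 ≈ 0.885800
step 5 [2.5y] bond c/2=7/800: DF=(3559969/4000000 − 7/800·(0.988200+0.950000+0.919600+0.885800))/(1+7/800) = 4249/5000 ≈ 0.849800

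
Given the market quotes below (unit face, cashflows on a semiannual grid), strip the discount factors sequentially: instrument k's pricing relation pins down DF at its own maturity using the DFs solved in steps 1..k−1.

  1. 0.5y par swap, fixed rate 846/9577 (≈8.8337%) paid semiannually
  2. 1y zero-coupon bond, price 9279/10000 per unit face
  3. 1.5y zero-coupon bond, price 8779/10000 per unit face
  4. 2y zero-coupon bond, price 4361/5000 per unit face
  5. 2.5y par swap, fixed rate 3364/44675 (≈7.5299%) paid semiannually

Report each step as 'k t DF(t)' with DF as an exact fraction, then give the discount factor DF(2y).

step 1 [0.5y] swap r/2=423/9577: DF=(1 − 423/9577·(0))/(1+423/9577) = 9577/10000 ≈ 0.957700
step 2 [1y] zero: DF = P = 9279/10000 ≈ 0.927900
step 3 [1.5y] zero: DF = P = 8779/10000 ≈ 0.877900
step 4 [2y] zero: DF = P = 4361/5000 ≈ 0.872200
step 5 [2.5y] swap r/2=1682/44675: DF=(1 − 1682/44675·(0.957700+0.927900+0.877900+0.872200))/(1+1682/44675) = 4159/5000 ≈ 0.831800

1 1/2 9577/10000
2 1 9279/10000
3 3/2 8779/10000
4 2 4361/5000
5 5/2 4159/5000
DF(2y) = 4361/5000 ≈ 0.872200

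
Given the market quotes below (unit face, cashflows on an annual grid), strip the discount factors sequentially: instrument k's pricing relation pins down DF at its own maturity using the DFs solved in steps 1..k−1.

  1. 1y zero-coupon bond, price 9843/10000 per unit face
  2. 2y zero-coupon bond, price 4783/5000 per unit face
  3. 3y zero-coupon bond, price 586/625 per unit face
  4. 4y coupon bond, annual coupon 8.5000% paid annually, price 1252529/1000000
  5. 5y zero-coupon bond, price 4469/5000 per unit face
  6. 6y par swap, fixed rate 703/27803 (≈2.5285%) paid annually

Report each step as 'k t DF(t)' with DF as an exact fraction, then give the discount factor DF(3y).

1 1 9843/10000
2 2 4783/5000
3 3 586/625
4 4 9289/10000
5 5 4469/5000
6 6 4297/5000
DF(3y) = 586/625 ≈ 0.937600

step 1 [1y] zero: DF = P = 9843/10000 ≈ 0.984300
step 2 [2y] zero: DF = P = 4783/5000 ≈ 0.956600
step 3 [3y] zero: DF = P = 586/625 ≈ 0.937600
step 4 [4y] bond c/1=17/200: DF=(1252529/1000000 − 17/200·(0.984300+0.956600+0.937600))/(1+17/200) = 9289/10000 ≈ 0.928900
step 5 [5y] zero: DF = P = 4469/5000 ≈ 0.893800
step 6 [6y] swap r/1=703/27803: DF=(1 − 703/27803·(0.984300+0.956600+0.937600+0.928900+0.893800))/(1+703/27803) = 4297/5000 ≈ 0.859400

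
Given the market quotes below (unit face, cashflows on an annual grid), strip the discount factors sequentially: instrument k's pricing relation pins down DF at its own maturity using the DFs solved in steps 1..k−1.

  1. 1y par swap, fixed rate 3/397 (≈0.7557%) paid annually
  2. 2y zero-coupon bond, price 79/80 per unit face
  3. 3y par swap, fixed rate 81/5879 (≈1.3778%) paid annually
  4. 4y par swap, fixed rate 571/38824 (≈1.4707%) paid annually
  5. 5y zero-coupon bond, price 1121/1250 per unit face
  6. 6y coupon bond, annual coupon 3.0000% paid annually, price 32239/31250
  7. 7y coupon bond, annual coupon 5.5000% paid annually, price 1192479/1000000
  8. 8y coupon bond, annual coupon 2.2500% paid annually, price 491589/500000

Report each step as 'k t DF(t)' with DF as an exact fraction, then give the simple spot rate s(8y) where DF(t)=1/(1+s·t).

1 1 397/400
2 2 79/80
3 3 1919/2000
4 4 9429/10000
5 5 1121/1250
6 6 539/625
7 7 4181/5000
8 8 819/1000
s(8y) = (1/(819/1000) − 1)/(8) = 181/6552 ≈ 2.7625%

step 1 [1y] swap r/1=3/397: DF=(1 − 3/397·(0))/(1+3/397) = 397/400 ≈ 0.992500
step 2 [2y] zero: DF = P = 79/80 ≈ 0.987500
step 3 [3y] swap r/1=81/5879: DF=(1 − 81/5879·(0.992500+0.987500))/(1+81/5879) = 1919/2000 ≈ 0.959500
step 4 [4y] swap r/1=571/38824: DF=(1 − 571/38824·(0.992500+0.987500+0.959500))/(1+571/38824) = 9429/10000 ≈ 0.942900
step 5 [5y] zero: DF = P = 1121/1250 ≈ 0.896800
step 6 [6y] bond c/1=3/100: DF=(32239/31250 − 3/100·(0.992500+0.987500+0.959500+0.942900+0.896800))/(1+3/100) = 539/625 ≈ 0.862400
step 7 [7y] bond c/1=11/200: DF=(1192479/1000000 − 11/200·(0.992500+0.987500+0.959500+0.942900+0.896800+0.862400))/(1+11/200) = 4181/5000 ≈ 0.836200
step 8 [8y] bond c/1=9/400: DF=(491589/500000 − 9/400·(0.992500+0.987500+0.959500+0.942900+0.896800+0.862400+0.836200))/(1+9/400) = 819/1000 ≈ 0.819000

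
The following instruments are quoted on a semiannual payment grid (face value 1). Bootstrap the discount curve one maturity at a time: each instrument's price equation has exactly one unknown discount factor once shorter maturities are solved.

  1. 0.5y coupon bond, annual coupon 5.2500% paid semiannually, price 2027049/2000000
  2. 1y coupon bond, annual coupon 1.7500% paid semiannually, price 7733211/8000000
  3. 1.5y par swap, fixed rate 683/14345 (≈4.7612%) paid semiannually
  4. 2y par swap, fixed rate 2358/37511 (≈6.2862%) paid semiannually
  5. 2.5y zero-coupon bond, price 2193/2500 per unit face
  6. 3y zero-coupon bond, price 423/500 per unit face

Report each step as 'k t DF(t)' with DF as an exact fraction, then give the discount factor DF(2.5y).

1 1/2 2469/2500
2 1 9497/10000
3 3/2 9317/10000
4 2 8821/10000
5 5/2 2193/2500
6 3 423/500
DF(2.5y) = 2193/2500 ≈ 0.877200

step 1 [0.5y] bond c/2=21/800: DF=(2027049/2000000 − 21/800·(0))/(1+21/800) = 2469/2500 ≈ 0.987600
step 2 [1y] bond c/2=7/800: DF=(7733211/8000000 − 7/800·(0.987600))/(1+7/800) = 9497/10000 ≈ 0.949700
step 3 [1.5y] swap r/2=683/28690: DF=(1 − 683/28690·(0.987600+0.949700))/(1+683/28690) = 9317/10000 ≈ 0.931700
step 4 [2y] swap r/2=1179/37511: DF=(1 − 1179/37511·(0.987600+0.949700+0.931700))/(1+1179/37511) = 8821/10000 ≈ 0.882100
step 5 [2.5y] zero: DF = P = 2193/2500 ≈ 0.877200
step 6 [3y] zero: DF = P = 423/500 ≈ 0.846000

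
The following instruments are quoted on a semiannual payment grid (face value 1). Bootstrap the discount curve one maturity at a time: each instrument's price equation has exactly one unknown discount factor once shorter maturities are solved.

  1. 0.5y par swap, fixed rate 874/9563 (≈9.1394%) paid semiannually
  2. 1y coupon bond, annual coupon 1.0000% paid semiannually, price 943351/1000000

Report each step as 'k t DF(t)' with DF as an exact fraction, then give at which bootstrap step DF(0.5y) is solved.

step 1 [0.5y] swap r/2=437/9563: DF=(1 − 437/9563·(0))/(1+437/9563) = 9563/10000 ≈ 0.956300
step 2 [1y] bond c/2=1/200: DF=(943351/1000000 − 1/200·(0.956300))/(1+1/200) = 9339/10000 ≈ 0.933900

1 1/2 9563/10000
2 1 9339/10000
DF(0.5y) is solved at step 1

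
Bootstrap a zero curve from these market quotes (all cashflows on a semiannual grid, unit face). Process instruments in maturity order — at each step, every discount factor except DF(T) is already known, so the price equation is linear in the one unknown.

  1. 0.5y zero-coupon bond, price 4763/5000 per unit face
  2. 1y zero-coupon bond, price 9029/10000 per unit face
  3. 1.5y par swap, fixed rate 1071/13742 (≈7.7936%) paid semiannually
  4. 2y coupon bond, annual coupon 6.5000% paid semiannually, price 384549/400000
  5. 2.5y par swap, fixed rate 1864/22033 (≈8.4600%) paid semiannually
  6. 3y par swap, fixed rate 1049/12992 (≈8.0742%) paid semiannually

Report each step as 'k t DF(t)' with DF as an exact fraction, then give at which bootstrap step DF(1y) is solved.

step 1 [0.5y] zero: DF = P = 4763/5000 ≈ 0.952600
step 2 [1y] zero: DF = P = 9029/10000 ≈ 0.902900
step 3 [1.5y] swap r/2=1071/27484: DF=(1 − 1071/27484·(0.952600+0.902900))/(1+1071/27484) = 8929/10000 ≈ 0.892900
step 4 [2y] bond c/2=13/400: DF=(384549/400000 − 13/400·(0.952600+0.902900+0.892900))/(1+13/400) = 4223/5000 ≈ 0.844600
step 5 [2.5y] swap r/2=932/22033: DF=(1 − 932/22033·(0.952600+0.902900+0.892900+0.844600))/(1+932/22033) = 1017/1250 ≈ 0.813600
step 6 [3y] swap r/2=1049/25984: DF=(1 − 1049/25984·(0.952600+0.902900+0.892900+0.844600+0.813600))/(1+1049/25984) = 3951/5000 ≈ 0.790200

1 1/2 4763/5000
2 1 9029/10000
3 3/2 8929/10000
4 2 4223/5000
5 5/2 1017/1250
6 3 3951/5000
DF(1y) is solved at step 2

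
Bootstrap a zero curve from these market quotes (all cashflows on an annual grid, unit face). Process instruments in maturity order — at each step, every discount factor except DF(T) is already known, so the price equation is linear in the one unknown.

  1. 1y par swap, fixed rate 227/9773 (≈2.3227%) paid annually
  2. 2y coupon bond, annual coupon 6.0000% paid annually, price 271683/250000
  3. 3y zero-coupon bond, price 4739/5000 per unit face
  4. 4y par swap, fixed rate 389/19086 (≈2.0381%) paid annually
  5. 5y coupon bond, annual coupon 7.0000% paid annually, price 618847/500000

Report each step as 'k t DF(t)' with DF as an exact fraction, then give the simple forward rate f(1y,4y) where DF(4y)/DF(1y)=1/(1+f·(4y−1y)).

1 1 9773/10000
2 2 9699/10000
3 3 4739/5000
4 4 4611/5000
5 5 907/1000
f(1y,4y) = ((9773/10000)/(4611/5000) − 1)/(3) = 19/954 ≈ 1.9916%

step 1 [1y] swap r/1=227/9773: DF=(1 − 227/9773·(0))/(1+227/9773) = 9773/10000 ≈ 0.977300
step 2 [2y] bond c/1=3/50: DF=(271683/250000 − 3/50·(0.977300))/(1+3/50) = 9699/10000 ≈ 0.969900
step 3 [3y] zero: DF = P = 4739/5000 ≈ 0.947800
step 4 [4y] swap r/1=389/19086: DF=(1 − 389/19086·(0.977300+0.969900+0.947800))/(1+389/19086) = 4611/5000 ≈ 0.922200
step 5 [5y] bond c/1=7/100: DF=(618847/500000 − 7/100·(0.977300+0.969900+0.947800+0.922200))/(1+7/100) = 907/1000 ≈ 0.907000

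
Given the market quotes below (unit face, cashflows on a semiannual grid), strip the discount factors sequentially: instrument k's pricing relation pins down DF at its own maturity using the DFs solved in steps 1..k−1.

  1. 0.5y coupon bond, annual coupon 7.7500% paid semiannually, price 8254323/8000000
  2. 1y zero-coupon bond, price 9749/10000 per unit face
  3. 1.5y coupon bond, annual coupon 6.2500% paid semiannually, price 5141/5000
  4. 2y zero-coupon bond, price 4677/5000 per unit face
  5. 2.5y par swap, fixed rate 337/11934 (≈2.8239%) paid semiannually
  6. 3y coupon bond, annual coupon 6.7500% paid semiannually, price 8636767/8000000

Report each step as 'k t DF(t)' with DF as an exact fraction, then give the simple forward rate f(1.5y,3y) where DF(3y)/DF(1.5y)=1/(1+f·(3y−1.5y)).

1 1/2 9933/10000
2 1 9749/10000
3 3/2 4687/5000
4 2 4677/5000
5 5/2 4663/5000
6 3 1777/2000
f(1.5y,3y) = ((4687/5000)/(1777/2000) − 1)/(3/2) = 326/8885 ≈ 3.6691%

step 1 [0.5y] bond c/2=31/800: DF=(8254323/8000000 − 31/800·(0))/(1+31/800) = 9933/10000 ≈ 0.993300
step 2 [1y] zero: DF = P = 9749/10000 ≈ 0.974900
step 3 [1.5y] bond c/2=1/32: DF=(5141/5000 − 1/32·(0.993300+0.974900))/(1+1/32) = 4687/5000 ≈ 0.937400
step 4 [2y] zero: DF = P = 4677/5000 ≈ 0.935400
step 5 [2.5y] swap r/2=337/23868: DF=(1 − 337/23868·(0.993300+0.974900+0.937400+0.935400))/(1+337/23868) = 4663/5000 ≈ 0.932600
step 6 [3y] bond c/2=27/800: DF=(8636767/8000000 − 27/800·(0.993300+0.974900+0.937400+0.935400+0.932600))/(1+27/800) = 1777/2000 ≈ 0.888500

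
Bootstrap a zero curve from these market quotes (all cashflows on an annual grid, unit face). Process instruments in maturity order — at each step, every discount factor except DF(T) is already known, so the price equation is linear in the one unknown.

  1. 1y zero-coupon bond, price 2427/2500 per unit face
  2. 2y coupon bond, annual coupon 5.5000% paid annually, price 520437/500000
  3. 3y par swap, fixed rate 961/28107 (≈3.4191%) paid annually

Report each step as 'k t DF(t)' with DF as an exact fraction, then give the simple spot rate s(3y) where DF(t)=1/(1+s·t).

step 1 [1y] zero: DF = P = 2427/2500 ≈ 0.970800
step 2 [2y] bond c/1=11/200: DF=(520437/500000 − 11/200·(0.970800))/(1+11/200) = 117/125 ≈ 0.936000
step 3 [3y] swap r/1=961/28107: DF=(1 − 961/28107·(0.970800+0.936000))/(1+961/28107) = 9039/10000 ≈ 0.903900

1 1 2427/2500
2 2 117/125
3 3 9039/10000
s(3y) = (1/(9039/10000) − 1)/(3) = 961/27117 ≈ 3.5439%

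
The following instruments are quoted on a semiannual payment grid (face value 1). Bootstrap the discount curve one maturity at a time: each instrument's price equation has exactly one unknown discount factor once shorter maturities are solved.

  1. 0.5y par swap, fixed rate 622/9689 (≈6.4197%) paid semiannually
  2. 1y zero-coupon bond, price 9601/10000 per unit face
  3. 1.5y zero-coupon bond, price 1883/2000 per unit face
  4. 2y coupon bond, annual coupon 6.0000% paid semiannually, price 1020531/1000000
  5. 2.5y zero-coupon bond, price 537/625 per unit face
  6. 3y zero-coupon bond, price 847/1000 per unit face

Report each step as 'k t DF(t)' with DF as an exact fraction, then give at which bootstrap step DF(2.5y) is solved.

1 1/2 9689/10000
2 1 9601/10000
3 3/2 1883/2000
4 2 567/625
5 5/2 537/625
6 3 847/1000
DF(2.5y) is solved at step 5

step 1 [0.5y] swap r/2=311/9689: DF=(1 − 311/9689·(0))/(1+311/9689) = 9689/10000 ≈ 0.968900
step 2 [1y] zero: DF = P = 9601/10000 ≈ 0.960100
step 3 [1.5y] zero: DF = P = 1883/2000 ≈ 0.941500
step 4 [2y] bond c/2=3/100: DF=(1020531/1000000 − 3/100·(0.968900+0.960100+0.941500))/(1+3/100) = 567/625 ≈ 0.907200
step 5 [2.5y] zero: DF = P = 537/625 ≈ 0.859200
step 6 [3y] zero: DF = P = 847/1000 ≈ 0.847000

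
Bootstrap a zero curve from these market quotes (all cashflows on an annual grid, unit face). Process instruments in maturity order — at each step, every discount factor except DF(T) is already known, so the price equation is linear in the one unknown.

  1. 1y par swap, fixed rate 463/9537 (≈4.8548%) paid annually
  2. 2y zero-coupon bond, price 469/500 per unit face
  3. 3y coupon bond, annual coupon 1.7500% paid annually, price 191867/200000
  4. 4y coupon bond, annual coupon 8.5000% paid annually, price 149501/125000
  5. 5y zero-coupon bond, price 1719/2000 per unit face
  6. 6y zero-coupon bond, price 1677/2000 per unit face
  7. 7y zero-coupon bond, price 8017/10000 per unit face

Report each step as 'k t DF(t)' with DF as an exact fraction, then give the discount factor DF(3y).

step 1 [1y] swap r/1=463/9537: DF=(1 − 463/9537·(0))/(1+463/9537) = 9537/10000 ≈ 0.953700
step 2 [2y] zero: DF = P = 469/500 ≈ 0.938000
step 3 [3y] bond c/1=7/400: DF=(191867/200000 − 7/400·(0.953700+0.938000))/(1+7/400) = 9103/10000 ≈ 0.910300
step 4 [4y] bond c/1=17/200: DF=(149501/125000 − 17/200·(0.953700+0.938000+0.910300))/(1+17/200) = 2207/2500 ≈ 0.882800
step 5 [5y] zero: DF = P = 1719/2000 ≈ 0.859500
step 6 [6y] zero: DF = P = 1677/2000 ≈ 0.838500
step 7 [7y] zero: DF = P = 8017/10000 ≈ 0.801700

1 1 9537/10000
2 2 469/500
3 3 9103/10000
4 4 2207/2500
5 5 1719/2000
6 6 1677/2000
7 7 8017/10000
DF(3y) = 9103/10000 ≈ 0.910300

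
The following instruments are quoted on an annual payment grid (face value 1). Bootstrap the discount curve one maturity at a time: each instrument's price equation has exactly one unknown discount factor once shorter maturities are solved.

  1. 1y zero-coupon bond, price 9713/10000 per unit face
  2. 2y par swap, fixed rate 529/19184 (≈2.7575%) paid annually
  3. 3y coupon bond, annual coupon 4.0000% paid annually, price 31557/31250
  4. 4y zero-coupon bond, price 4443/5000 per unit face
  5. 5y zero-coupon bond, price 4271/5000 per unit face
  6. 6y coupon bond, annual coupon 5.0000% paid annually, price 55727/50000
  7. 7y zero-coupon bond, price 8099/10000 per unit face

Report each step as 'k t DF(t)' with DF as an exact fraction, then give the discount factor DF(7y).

1 1 9713/10000
2 2 9471/10000
3 3 2243/2500
4 4 4443/5000
5 5 4271/5000
6 6 2111/2500
7 7 8099/10000
DF(7y) = 8099/10000 ≈ 0.809900

step 1 [1y] zero: DF = P = 9713/10000 ≈ 0.971300
step 2 [2y] swap r/1=529/19184: DF=(1 − 529/19184·(0.971300))/(1+529/19184) = 9471/10000 ≈ 0.947100
step 3 [3y] bond c/1=1/25: DF=(31557/31250 − 1/25·(0.971300+0.947100))/(1+1/25) = 2243/2500 ≈ 0.897200
step 4 [4y] zero: DF = P = 4443/5000 ≈ 0.888600
step 5 [5y] zero: DF = P = 4271/5000 ≈ 0.854200
step 6 [6y] bond c/1=1/20: DF=(55727/50000 − 1/20·(0.971300+0.947100+0.897200+0.888600+0.854200))/(1+1/20) = 2111/2500 ≈ 0.844400
step 7 [7y] zero: DF = P = 8099/10000 ≈ 0.809900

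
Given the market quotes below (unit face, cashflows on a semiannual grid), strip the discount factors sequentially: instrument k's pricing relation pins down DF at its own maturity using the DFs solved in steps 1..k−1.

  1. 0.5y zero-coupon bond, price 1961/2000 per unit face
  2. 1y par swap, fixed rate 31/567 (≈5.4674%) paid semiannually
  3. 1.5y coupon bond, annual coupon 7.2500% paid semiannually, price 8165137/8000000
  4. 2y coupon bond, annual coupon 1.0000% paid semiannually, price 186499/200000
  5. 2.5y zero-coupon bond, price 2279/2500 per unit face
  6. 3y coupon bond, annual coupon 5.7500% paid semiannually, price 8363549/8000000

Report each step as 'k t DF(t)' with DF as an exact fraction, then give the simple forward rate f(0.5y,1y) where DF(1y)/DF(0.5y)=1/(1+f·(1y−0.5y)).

step 1 [0.5y] zero: DF = P = 1961/2000 ≈ 0.980500
step 2 [1y] swap r/2=31/1134: DF=(1 − 31/1134·(0.980500))/(1+31/1134) = 9473/10000 ≈ 0.947300
step 3 [1.5y] bond c/2=29/800: DF=(8165137/8000000 − 29/800·(0.980500+0.947300))/(1+29/800) = 367/400 ≈ 0.917500
step 4 [2y] bond c/2=1/200: DF=(186499/200000 − 1/200·(0.980500+0.947300+0.917500))/(1+1/200) = 9137/10000 ≈ 0.913700
step 5 [2.5y] zero: DF = P = 2279/2500 ≈ 0.911600
step 6 [3y] bond c/2=23/800: DF=(8363549/8000000 − 23/800·(0.980500+0.947300+0.917500+0.913700+0.911600))/(1+23/800) = 8857/10000 ≈ 0.885700

1 1/2 1961/2000
2 1 9473/10000
3 3/2 367/400
4 2 9137/10000
5 5/2 2279/2500
6 3 8857/10000
f(0.5y,1y) = ((1961/2000)/(9473/10000) − 1)/(1/2) = 664/9473 ≈ 7.0094%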